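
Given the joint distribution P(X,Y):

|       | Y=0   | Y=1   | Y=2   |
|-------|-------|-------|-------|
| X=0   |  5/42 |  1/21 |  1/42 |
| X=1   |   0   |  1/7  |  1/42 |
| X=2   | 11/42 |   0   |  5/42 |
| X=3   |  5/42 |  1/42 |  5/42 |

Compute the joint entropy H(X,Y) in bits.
2.9637 bits

H(X,Y) = -Σ_{x,y} P(x,y) log₂ P(x,y). Per-cell terms -P(x,y)·log₂P(x,y):
  X=0: 0.3655, 0.2092, 0.1284
  X=1: 0.0000, 0.4011, 0.1284
  X=2: 0.5062, 0.0000, 0.3655
  X=3: 0.3655, 0.1284, 0.3655
  (cells with P = 0 contribute 0)
Sum of the 12 terms: H(X,Y) = 2.9637 bits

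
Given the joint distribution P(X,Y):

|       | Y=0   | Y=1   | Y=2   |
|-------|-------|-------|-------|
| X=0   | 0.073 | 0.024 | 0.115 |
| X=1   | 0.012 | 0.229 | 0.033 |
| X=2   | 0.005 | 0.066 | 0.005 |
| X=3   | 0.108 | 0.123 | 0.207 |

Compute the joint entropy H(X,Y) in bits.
3.0138 bits

H(X,Y) = -Σ_{x,y} P(x,y) log₂ P(x,y). Per-cell terms -P(x,y)·log₂P(x,y):
  X=0: 0.2756, 0.1291, 0.3588
  X=1: 0.0766, 0.4870, 0.1624
  X=2: 0.0382, 0.2588, 0.0382
  X=3: 0.3468, 0.3719, 0.4704
Sum of the 12 terms: H(X,Y) = 3.0138 bits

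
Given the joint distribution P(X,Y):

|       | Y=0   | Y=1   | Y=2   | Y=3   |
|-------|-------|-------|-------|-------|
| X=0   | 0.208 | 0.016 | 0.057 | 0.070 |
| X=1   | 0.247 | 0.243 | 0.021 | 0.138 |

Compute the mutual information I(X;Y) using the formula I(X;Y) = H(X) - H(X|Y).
0.1385 bits

I(X;Y) = H(X) - H(X|Y)

Marginal of X (row sums):
  P(X=0) = 0.208 + 0.016 + 0.057 + 0.070 = 0.351
  P(X=1) = 0.247 + 0.243 + 0.021 + 0.138 = 0.649
H(X) = -[0.351·log₂(0.351) + 0.649·log₂(0.649)]
  = 0.53017 + 0.40479 = 0.93496 bits

Marginal of Y (column sums):
  P(Y=0) = 0.208 + 0.247 = 0.455
  P(Y=1) = 0.016 + 0.243 = 0.259
  P(Y=2) = 0.057 + 0.021 = 0.078
  P(Y=3) = 0.070 + 0.138 = 0.208
H(X|Y) = Σ_y P(y)·H(X|Y=y):
  Y=0: P(Y=0) = 0.455, P(X|Y=0) = (16/35, 19/35) → H(X|Y=0) = 0.99469
  Y=1: P(Y=1) = 0.259, P(X|Y=1) = (16/259, 243/259) → H(X|Y=1) = 0.33446
  Y=2: P(Y=2) = 0.078, P(X|Y=2) = (19/26, 7/26) → H(X|Y=2) = 0.84036
  Y=3: P(Y=3) = 0.208, P(X|Y=3) = (35/104, 69/104) → H(X|Y=3) = 0.92147
H(X|Y) = 0.455·0.99469 + 0.259·0.33446 + 0.078·0.84036 + 0.208·0.92147 = 0.79642 bits

I(X;Y) = H(X) - H(X|Y) = 0.93496 - 0.79642 = 0.1385 bits

Cross-check via I(X;Y) = H(X) + H(Y) - H(X,Y): computing H(Y) from the column sums and H(X,Y) from the 8 cells in the same way gives H(Y) = 1.77995 bits and H(X,Y) = 2.57638 bits, so
I(X;Y) = 0.93496 + 1.77995 - 2.57638 = 0.1385 bits ✓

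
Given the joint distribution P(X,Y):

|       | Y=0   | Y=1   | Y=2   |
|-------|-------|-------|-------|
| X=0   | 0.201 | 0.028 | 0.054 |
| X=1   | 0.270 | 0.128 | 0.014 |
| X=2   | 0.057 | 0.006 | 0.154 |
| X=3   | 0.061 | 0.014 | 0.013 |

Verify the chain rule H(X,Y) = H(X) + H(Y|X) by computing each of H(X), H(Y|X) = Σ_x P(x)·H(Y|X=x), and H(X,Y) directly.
H(X) = 1.8293 bits, H(Y|X) = 1.0929 bits, H(X,Y) = 2.9223 bits

Marginal of X (row sums):
  P(X=0) = 0.201 + 0.028 + 0.054 = 0.283
  P(X=1) = 0.270 + 0.128 + 0.014 = 0.412
  P(X=2) = 0.057 + 0.006 + 0.154 = 0.217
  P(X=3) = 0.061 + 0.014 + 0.013 = 0.088
H(X) = -[0.283·log₂(0.283) + 0.412·log₂(0.412) + 0.217·log₂(0.217) + 0.088·log₂(0.088)]
  = 0.51538 + 0.52706 + 0.47832 + 0.30856 = 1.8293 bits

H(Y|X) = Σ_x P(x)·H(Y|X=x):
  X=0: P(X=0) = 0.283, P(Y|X=0) = (201/283, 28/283, 54/283) → H(Y|X=0) = 1.13677
  X=1: P(X=1) = 0.412, P(Y|X=1) = (135/206, 32/103, 7/206) → H(Y|X=1) = 1.08931
  X=2: P(X=2) = 0.217, P(Y|X=2) = (57/217, 6/217, 22/31) → H(Y|X=2) = 1.00086
  X=3: P(X=3) = 0.088, P(Y|X=3) = (61/88, 7/44, 13/88) → H(Y|X=3) = 1.19598
H(Y|X) = 0.283·1.13677 + 0.412·1.08931 + 0.217·1.00086 + 0.088·1.19598 = 1.0929 bits

H(X,Y) = -Σ_{x,y} P(x,y) log₂ P(x,y). Per-cell terms -P(x,y)·log₂P(x,y):
  X=0: 0.46526, 0.14444, 0.22739
  X=1: 0.51002, 0.37962, 0.08622
  X=2: 0.23557, 0.04428, 0.41565
  X=3: 0.24614, 0.08622, 0.08145
Sum of the 12 terms: H(X,Y) = 2.9223 bits

Chain rule check:
  H(X) + H(Y|X) = 1.8293 + 1.0929 = 2.9222 bits
  H(X,Y) = 2.9223 bits
✓ Chain rule verified (Δ = 0.0001 is 4-dp rounding noise: each of the three values was rounded independently).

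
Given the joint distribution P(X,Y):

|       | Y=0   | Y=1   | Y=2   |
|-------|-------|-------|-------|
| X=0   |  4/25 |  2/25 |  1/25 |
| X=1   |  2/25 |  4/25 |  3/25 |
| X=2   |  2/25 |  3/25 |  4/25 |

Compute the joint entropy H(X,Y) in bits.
3.0635 bits

H(X,Y) = -Σ_{x,y} P(x,y) log₂ P(x,y). Per-cell terms -P(x,y)·log₂P(x,y):
  X=0: 0.4230, 0.2915, 0.1858
  X=1: 0.2915, 0.4230, 0.3671
  X=2: 0.2915, 0.3671, 0.4230
Sum of the 9 terms: H(X,Y) = 3.0635 bits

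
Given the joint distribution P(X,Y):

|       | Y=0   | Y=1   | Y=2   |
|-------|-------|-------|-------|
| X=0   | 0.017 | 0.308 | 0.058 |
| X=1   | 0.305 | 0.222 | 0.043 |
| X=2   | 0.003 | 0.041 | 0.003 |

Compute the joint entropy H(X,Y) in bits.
2.3004 bits

H(X,Y) = -Σ_{x,y} P(x,y) log₂ P(x,y). Per-cell terms -P(x,y)·log₂P(x,y):
  X=0: 0.09993, 0.52329, 0.23825
  X=1: 0.52250, 0.48204, 0.19520
  X=2: 0.02514, 0.18894, 0.02514
Sum of the 9 terms: H(X,Y) = 2.3004 bits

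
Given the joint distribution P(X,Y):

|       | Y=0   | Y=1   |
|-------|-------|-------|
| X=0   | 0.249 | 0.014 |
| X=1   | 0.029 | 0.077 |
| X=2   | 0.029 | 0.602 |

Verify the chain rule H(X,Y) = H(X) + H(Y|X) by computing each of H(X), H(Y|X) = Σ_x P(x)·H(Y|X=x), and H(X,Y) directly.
H(X) = 1.2691 bits, H(Y|X) = 0.3384 bits, H(X,Y) = 1.6075 bits

Marginal of X (row sums):
  P(X=0) = 0.249 + 0.014 = 0.263
  P(X=1) = 0.029 + 0.077 = 0.106
  P(X=2) = 0.029 + 0.602 = 0.631
H(X) = -[0.263·log₂(0.263) + 0.106·log₂(0.106) + 0.631·log₂(0.631)]
  = 0.506766 + 0.343214 + 0.419166 = 1.2691 bits

H(Y|X) = Σ_x P(x)·H(Y|X=x):
  X=0: P(X=0) = 0.263, P(Y|X=0) = (249/263, 14/263) → H(Y|X=0) = 0.299971
  X=1: P(X=1) = 0.106, P(Y|X=1) = (29/106, 77/106) → H(Y|X=1) = 0.846562
  X=2: P(X=2) = 0.631, P(Y|X=2) = (29/631, 602/631) → H(Y|X=2) = 0.268976
H(Y|X) = 0.263·0.299971 + 0.106·0.846562 + 0.631·0.268976 = 0.3384 bits

H(X,Y) = -Σ_{x,y} P(x,y) log₂ P(x,y). Per-cell terms -P(x,y)·log₂P(x,y):
  X=0: 0.499440, 0.086218
  X=1: 0.148126, 0.284823
  X=2: 0.148126, 0.440763
Sum of the 6 terms: H(X,Y) = 1.6075 bits

Chain rule check:
  H(X) + H(Y|X) = 1.2691 + 0.3384 = 1.6075 bits
  H(X,Y) = 1.6075 bits
✓ Chain rule verified.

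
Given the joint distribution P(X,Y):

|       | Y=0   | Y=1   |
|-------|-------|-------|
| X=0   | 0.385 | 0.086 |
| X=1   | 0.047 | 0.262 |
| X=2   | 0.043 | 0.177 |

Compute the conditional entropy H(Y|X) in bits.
0.6698 bits

H(Y|X) = H(X,Y) - H(X)

H(X,Y) = -Σ_{x,y} P(x,y) log₂ P(x,y). Per-cell terms -P(x,y)·log₂P(x,y):
  X=0: 0.530172, 0.304399
  X=1: 0.207326, 0.506279
  X=2: 0.195199, 0.442178
Sum of the 6 terms: H(X,Y) = 2.18555 bits

Marginal of X (row sums):
  P(X=0) = 0.385 + 0.086 = 0.471
  P(X=1) = 0.047 + 0.262 = 0.309
  P(X=2) = 0.043 + 0.177 = 0.220
H(X) = -[0.471·log₂(0.471) + 0.309·log₂(0.309) + 0.220·log₂(0.220)]
  = 0.511601 + 0.523545 + 0.480573 = 1.51572 bits

H(Y|X) = H(X,Y) - H(X) = 2.18555 - 1.51572 = 0.6698 bits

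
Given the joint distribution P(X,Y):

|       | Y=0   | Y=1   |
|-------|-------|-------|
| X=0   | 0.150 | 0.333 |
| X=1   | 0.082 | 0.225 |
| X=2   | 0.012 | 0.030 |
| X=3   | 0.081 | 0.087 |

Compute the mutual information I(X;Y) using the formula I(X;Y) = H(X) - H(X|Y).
0.0169 bits

I(X;Y) = H(X) - H(X|Y)

Marginal of X (row sums):
  P(X=0) = 0.150 + 0.333 = 0.483
  P(X=1) = 0.082 + 0.225 = 0.307
  P(X=2) = 0.012 + 0.030 = 0.042
  P(X=3) = 0.081 + 0.087 = 0.168
H(X) = -[0.483·log₂(0.483) + 0.307·log₂(0.307) + 0.042·log₂(0.042) + 0.168·log₂(0.168)]
  = 0.50710 + 0.52303 + 0.19209 + 0.43234 = 1.6546 bits

Marginal of Y (column sums):
  P(Y=0) = 0.150 + 0.082 + 0.012 + 0.081 = 0.325
  P(Y=1) = 0.333 + 0.225 + 0.030 + 0.087 = 0.675
H(X|Y) = Σ_y P(y)·H(X|Y=y):
  Y=0: P(Y=0) = 0.325, P(X|Y=0) = (6/13, 82/325, 12/325, 81/325) → H(X|Y=0) = 1.69141
  Y=1: P(Y=1) = 0.675, P(X|Y=1) = (37/75, 1/3, 2/45, 29/225) → H(X|Y=1) = 1.61182
H(X|Y) = 0.325·1.69141 + 0.675·1.61182 = 1.6377 bits

I(X;Y) = H(X) - H(X|Y) = 1.6546 - 1.6377 = 0.0169 bits

Cross-check via I(X;Y) = H(X) + H(Y) - H(X,Y): computing H(Y) from the column sums and H(X,Y) from the 8 cells in the same way gives H(Y) = 0.9097 bits and H(X,Y) = 2.5474 bits, so
I(X;Y) = 1.6546 + 0.9097 - 2.5474 = 0.0169 bits ✓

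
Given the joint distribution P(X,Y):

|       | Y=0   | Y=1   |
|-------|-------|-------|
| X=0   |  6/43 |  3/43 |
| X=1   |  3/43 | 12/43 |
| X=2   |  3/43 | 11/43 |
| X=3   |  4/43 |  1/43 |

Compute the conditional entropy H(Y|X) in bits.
0.7720 bits

H(Y|X) = H(X,Y) - H(X)

H(X,Y) = -Σ_{x,y} P(x,y) log₂ P(x,y). Per-cell terms -P(x,y)·log₂P(x,y):
  X=0: 0.39646, 0.26800
  X=1: 0.26800, 0.51385
  X=2: 0.26800, 0.50314
  X=3: 0.31872, 0.12619
Sum of the 8 terms: H(X,Y) = 2.66236 bits

Marginal of X (row sums):
  P(X=0) = 6/43 + 3/43 = 9/43
  P(X=1) = 3/43 + 12/43 = 15/43
  P(X=2) = 3/43 + 11/43 = 14/43
  P(X=3) = 4/43 + 1/43 = 5/43
H(X) = -[(9/43)·log₂(9/43) + (15/43)·log₂(15/43) + (14/43)·log₂(14/43) + (5/43)·log₂(5/43)]
  = 0.47226 + 0.53001 + 0.52709 + 0.36097 = 1.89033 bits

H(Y|X) = H(X,Y) - H(X) = 2.66236 - 1.89033 = 0.7720 bits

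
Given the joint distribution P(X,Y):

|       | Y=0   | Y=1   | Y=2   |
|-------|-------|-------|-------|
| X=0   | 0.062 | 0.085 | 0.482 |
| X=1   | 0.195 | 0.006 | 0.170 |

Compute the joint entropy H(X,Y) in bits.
1.9973 bits

H(X,Y) = -Σ_{x,y} P(x,y) log₂ P(x,y). Per-cell terms -P(x,y)·log₂P(x,y):
  X=0: 0.2487, 0.3023, 0.5075
  X=1: 0.4599, 0.0443, 0.4346
Sum of the 6 terms: H(X,Y) = 1.9973 bits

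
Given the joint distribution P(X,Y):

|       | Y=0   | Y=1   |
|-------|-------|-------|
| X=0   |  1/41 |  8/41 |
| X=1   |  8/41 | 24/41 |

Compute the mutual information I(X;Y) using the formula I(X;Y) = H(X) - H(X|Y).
0.0156 bits

I(X;Y) = H(X) - H(X|Y)

Marginal of X (row sums):
  P(X=0) = 1/41 + 8/41 = 9/41
  P(X=1) = 8/41 + 24/41 = 32/41
H(X) = -[(9/41)·log₂(9/41) + (32/41)·log₂(32/41)]
  = 0.480211 + 0.279065 = 0.75928 bits

Marginal of Y (column sums):
  P(Y=0) = 1/41 + 8/41 = 9/41
  P(Y=1) = 8/41 + 24/41 = 32/41
H(X|Y) = Σ_y P(y)·H(X|Y=y):
  Y=0: P(Y=0) = 9/41, P(X|Y=0) = (1/9, 8/9) → H(X|Y=0) = 0.503258
  Y=1: P(Y=1) = 32/41, P(X|Y=1) = (1/4, 3/4) → H(X|Y=1) = 0.811278
H(X|Y) = (9/41)·0.503258 + (32/41)·0.811278 = 0.74366 bits

I(X;Y) = H(X) - H(X|Y) = 0.75928 - 0.74366 = 0.0156 bits

Cross-check via I(X;Y) = H(X) + H(Y) - H(X,Y): computing H(Y) from the column sums and H(X,Y) from the 4 cells in the same way gives H(Y) = 0.75928 bits and H(X,Y) = 1.50294 bits, so
I(X;Y) = 0.75928 + 0.75928 - 1.50294 = 0.0156 bits ✓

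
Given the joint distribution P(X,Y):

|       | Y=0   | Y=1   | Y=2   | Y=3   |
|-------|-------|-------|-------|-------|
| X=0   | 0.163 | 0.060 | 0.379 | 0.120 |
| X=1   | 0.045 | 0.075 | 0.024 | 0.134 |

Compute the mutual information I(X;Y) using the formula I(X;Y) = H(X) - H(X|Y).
0.1775 bits

I(X;Y) = H(X) - H(X|Y)

Marginal of X (row sums):
  P(X=0) = 0.163 + 0.060 + 0.379 + 0.120 = 0.722
  P(X=1) = 0.045 + 0.075 + 0.024 + 0.134 = 0.278
H(X) = -[0.722·log₂(0.722) + 0.278·log₂(0.278)]
  = 0.3393 + 0.5134 = 0.8527 bits

Marginal of Y (column sums):
  P(Y=0) = 0.163 + 0.045 = 0.208
  P(Y=1) = 0.060 + 0.075 = 0.135
  P(Y=2) = 0.379 + 0.024 = 0.403
  P(Y=3) = 0.120 + 0.134 = 0.254
H(X|Y) = Σ_y P(y)·H(X|Y=y):
  Y=0: P(Y=0) = 0.208, P(X|Y=0) = (163/208, 45/208) → H(X|Y=0) = 0.7534
  Y=1: P(Y=1) = 0.135, P(X|Y=1) = (4/9, 5/9) → H(X|Y=1) = 0.9911
  Y=2: P(Y=2) = 0.403, P(X|Y=2) = (379/403, 24/403) → H(X|Y=2) = 0.3257
  Y=3: P(Y=3) = 0.254, P(X|Y=3) = (60/127, 67/127) → H(X|Y=3) = 0.9978
H(X|Y) = 0.208·0.7534 + 0.135·0.9911 + 0.403·0.3257 + 0.254·0.9978 = 0.6752 bits

I(X;Y) = H(X) - H(X|Y) = 0.8527 - 0.6752 = 0.1775 bits

Cross-check via I(X;Y) = H(X) + H(Y) - H(X,Y): computing H(Y) from the column sums and H(X,Y) from the 8 cells in the same way gives H(Y) = 1.8918 bits and H(X,Y) = 2.5670 bits, so
I(X;Y) = 0.8527 + 1.8918 - 2.5670 = 0.1775 bits ✓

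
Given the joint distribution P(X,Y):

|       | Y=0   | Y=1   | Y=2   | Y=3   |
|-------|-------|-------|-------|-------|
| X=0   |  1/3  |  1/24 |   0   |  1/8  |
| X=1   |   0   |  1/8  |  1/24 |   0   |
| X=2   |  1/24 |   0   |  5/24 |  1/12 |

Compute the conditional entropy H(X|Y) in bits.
0.6887 bits

H(X|Y) = H(X,Y) - H(Y)

H(X,Y) = -Σ_{x,y} P(x,y) log₂ P(x,y). Per-cell terms -P(x,y)·log₂P(x,y):
  X=0: 0.528321, 0.191040, 0.000000, 0.375000
  X=1: 0.000000, 0.375000, 0.191040, 0.000000
  X=2: 0.191040, 0.000000, 0.471466, 0.298747
  (cells with P = 0 contribute 0)
Sum of the 12 terms: H(X,Y) = 2.62165 bits

Marginal of Y (column sums):
  P(Y=0) = 1/3 + 0 + 1/24 = 3/8
  P(Y=1) = 1/24 + 1/8 + 0 = 1/6
  P(Y=2) = 0 + 1/24 + 5/24 = 1/4
  P(Y=3) = 1/8 + 0 + 1/12 = 5/24
H(Y) = -[(3/8)·log₂(3/8) + (1/6)·log₂(1/6) + (1/4)·log₂(1/4) + (5/24)·log₂(5/24)]
  = 0.530639 + 0.430827 + 0.500000 + 0.471466 = 1.93293 bits

H(X|Y) = H(X,Y) - H(Y) = 2.62165 - 1.93293 = 0.6887 bits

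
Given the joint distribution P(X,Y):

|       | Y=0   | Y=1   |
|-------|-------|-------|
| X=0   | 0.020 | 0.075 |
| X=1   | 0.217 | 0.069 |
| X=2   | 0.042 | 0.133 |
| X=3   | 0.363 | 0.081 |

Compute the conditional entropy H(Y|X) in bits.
0.7420 bits

H(Y|X) = H(X,Y) - H(X)

H(X,Y) = -Σ_{x,y} P(x,y) log₂ P(x,y). Per-cell terms -P(x,y)·log₂P(x,y):
  X=0: 0.11288, 0.28027
  X=1: 0.47832, 0.26615
  X=2: 0.19209, 0.38710
  X=3: 0.53069, 0.29370
Sum of the 8 terms: H(X,Y) = 2.5412 bits

Marginal of X (row sums):
  P(X=0) = 0.020 + 0.075 = 0.095
  P(X=1) = 0.217 + 0.069 = 0.286
  P(X=2) = 0.042 + 0.133 = 0.175
  P(X=3) = 0.363 + 0.081 = 0.444
H(X) = -[0.095·log₂(0.095) + 0.286·log₂(0.286) + 0.175·log₂(0.175) + 0.444·log₂(0.444)]
  = 0.32261 + 0.51649 + 0.44005 + 0.52009 = 1.7992 bits

H(Y|X) = H(X,Y) - H(X) = 2.5412 - 1.7992 = 0.7420 bits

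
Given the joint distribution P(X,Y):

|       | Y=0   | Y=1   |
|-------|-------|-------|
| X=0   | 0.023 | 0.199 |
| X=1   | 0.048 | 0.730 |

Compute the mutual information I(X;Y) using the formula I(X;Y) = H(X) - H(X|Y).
0.0031 bits

I(X;Y) = H(X) - H(X|Y)

Marginal of X (row sums):
  P(X=0) = 0.023 + 0.199 = 0.222
  P(X=1) = 0.048 + 0.730 = 0.778
H(X) = -[0.222·log₂(0.222) + 0.778·log₂(0.778)]
  = 0.482044 + 0.281759 = 0.763803 bits

Marginal of Y (column sums):
  P(Y=0) = 0.023 + 0.048 = 0.071
  P(Y=1) = 0.199 + 0.730 = 0.929
H(X|Y) = Σ_y P(y)·H(X|Y=y):
  Y=0: P(Y=0) = 0.071, P(X|Y=0) = (23/71, 48/71) → H(X|Y=0) = 0.908619
  Y=1: P(Y=1) = 0.929, P(X|Y=1) = (199/929, 730/929) → H(X|Y=1) = 0.749451
H(X|Y) = 0.071·0.908619 + 0.929·0.749451 = 0.760752 bits

I(X;Y) = H(X) - H(X|Y) = 0.763803 - 0.760752 = 0.0031 bits

Cross-check via I(X;Y) = H(X) + H(Y) - H(X,Y): computing H(Y) from the column sums and H(X,Y) from the 4 cells in the same way gives H(Y) = 0.369644 bits and H(X,Y) = 1.130396 bits, so
I(X;Y) = 0.763803 + 0.369644 - 1.130396 = 0.0031 bits ✓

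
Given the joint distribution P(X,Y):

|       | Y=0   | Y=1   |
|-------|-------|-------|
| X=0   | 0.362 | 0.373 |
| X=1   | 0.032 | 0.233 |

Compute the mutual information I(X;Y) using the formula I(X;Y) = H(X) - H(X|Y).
0.0916 bits

I(X;Y) = H(X) - H(X|Y)

Marginal of X (row sums):
  P(X=0) = 0.362 + 0.373 = 0.735
  P(X=1) = 0.032 + 0.233 = 0.265
H(X) = -[0.735·log₂(0.735) + 0.265·log₂(0.265)]
  = 0.3265 + 0.5077 = 0.8342 bits

Marginal of Y (column sums):
  P(Y=0) = 0.362 + 0.032 = 0.394
  P(Y=1) = 0.373 + 0.233 = 0.606
H(X|Y) = Σ_y P(y)·H(X|Y=y):
  Y=0: P(Y=0) = 0.394, P(X|Y=0) = (181/197, 16/197) → H(X|Y=0) = 0.4065
  Y=1: P(Y=1) = 0.606, P(X|Y=1) = (373/606, 233/606) → H(X|Y=1) = 0.9612
H(X|Y) = 0.394·0.4065 + 0.606·0.9612 = 0.7426 bits

I(X;Y) = H(X) - H(X|Y) = 0.8342 - 0.7426 = 0.0916 bits

Cross-check via I(X;Y) = H(X) + H(Y) - H(X,Y): computing H(Y) from the column sums and H(X,Y) from the 4 cells in the same way gives H(Y) = 0.9673 bits and H(X,Y) = 1.7099 bits, so
I(X;Y) = 0.8342 + 0.9673 - 1.7099 = 0.0916 bits ✓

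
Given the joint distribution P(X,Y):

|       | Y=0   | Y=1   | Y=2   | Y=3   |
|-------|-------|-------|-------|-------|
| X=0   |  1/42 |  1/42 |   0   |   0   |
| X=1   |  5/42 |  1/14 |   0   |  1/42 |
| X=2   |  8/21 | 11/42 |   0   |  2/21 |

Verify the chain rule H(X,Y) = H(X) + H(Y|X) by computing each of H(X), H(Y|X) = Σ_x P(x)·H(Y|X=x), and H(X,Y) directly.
H(X) = 1.0088 bits, H(Y|X) = 1.3736 bits, H(X,Y) = 2.3824 bits

Marginal of X (row sums):
  P(X=0) = 1/42 + 1/42 + 0 + 0 = 1/21
  P(X=1) = 5/42 + 1/14 + 0 + 1/42 = 3/14
  P(X=2) = 8/21 + 11/42 + 0 + 2/21 = 31/42
H(X) = -[(1/21)·log₂(1/21) + (3/14)·log₂(3/14) + (31/42)·log₂(31/42)]
  = 0.2092 + 0.4762 + 0.3234 = 1.0088 bits

H(Y|X) = Σ_x P(x)·H(Y|X=x):
  X=0: P(X=0) = 1/21, P(Y|X=0) = (1/2, 1/2, 0, 0) → H(Y|X=0) = 1.0000
  X=1: P(X=1) = 3/14, P(Y|X=1) = (5/9, 1/3, 0, 1/9) → H(Y|X=1) = 1.3516
  X=2: P(X=2) = 31/42, P(Y|X=2) = (16/31, 11/31, 0, 4/31) → H(Y|X=2) = 1.4041
H(Y|X) = (1/21)·1.0000 + (3/14)·1.3516 + (31/42)·1.4041 = 1.3736 bits

H(X,Y) = -Σ_{x,y} P(x,y) log₂ P(x,y). Per-cell terms -P(x,y)·log₂P(x,y):
  X=0: 0.1284, 0.1284, 0.0000, 0.0000
  X=1: 0.3655, 0.2720, 0.0000, 0.1284
  X=2: 0.5304, 0.5062, 0.0000, 0.3231
  (cells with P = 0 contribute 0)
Sum of the 12 terms: H(X,Y) = 2.3824 bits

Chain rule check:
  H(X) + H(Y|X) = 1.0088 + 1.3736 = 2.3824 bits
  H(X,Y) = 2.3824 bits
✓ Chain rule verified.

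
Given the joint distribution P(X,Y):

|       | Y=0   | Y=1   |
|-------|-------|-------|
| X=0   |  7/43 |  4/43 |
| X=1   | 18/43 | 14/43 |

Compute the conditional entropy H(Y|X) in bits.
0.9777 bits

H(Y|X) = H(X,Y) - H(X)

H(X,Y) = -Σ_{x,y} P(x,y) log₂ P(x,y). Per-cell terms -P(x,y)·log₂P(x,y):
  X=0: 0.42633, 0.31872
  X=1: 0.52591, 0.52709
Sum of the 4 terms: H(X,Y) = 1.79805 bits

Marginal of X (row sums):
  P(X=0) = 7/43 + 4/43 = 11/43
  P(X=1) = 18/43 + 14/43 = 32/43
H(X) = -[(11/43)·log₂(11/43) + (32/43)·log₂(32/43)]
  = 0.50314 + 0.31722 = 0.82036 bits

H(Y|X) = H(X,Y) - H(X) = 1.79805 - 0.82036 = 0.9777 bits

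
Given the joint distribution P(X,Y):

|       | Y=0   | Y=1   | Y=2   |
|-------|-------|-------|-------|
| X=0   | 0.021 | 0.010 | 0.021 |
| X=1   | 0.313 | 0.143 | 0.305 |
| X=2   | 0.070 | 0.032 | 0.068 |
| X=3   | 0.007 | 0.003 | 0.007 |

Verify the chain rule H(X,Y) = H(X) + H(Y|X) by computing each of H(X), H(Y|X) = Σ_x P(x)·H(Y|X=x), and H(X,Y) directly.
H(X) = 1.0562 bits, H(Y|X) = 1.5092 bits, H(X,Y) = 2.5653 bits

Marginal of X (row sums):
  P(X=0) = 0.021 + 0.010 + 0.021 = 0.052
  P(X=1) = 0.313 + 0.143 + 0.305 = 0.761
  P(X=2) = 0.070 + 0.032 + 0.068 = 0.170
  P(X=3) = 0.007 + 0.003 + 0.007 = 0.017
H(X) = -[0.052·log₂(0.052) + 0.761·log₂(0.761) + 0.170·log₂(0.170) + 0.017·log₂(0.017)]
  = 0.22180 + 0.29986 + 0.43459 + 0.09993 = 1.0562 bits

H(Y|X) = Σ_x P(x)·H(Y|X=x):
  X=0: P(X=0) = 0.052, P(Y|X=0) = (21/52, 5/26, 21/52) → H(Y|X=0) = 1.51397
  X=1: P(X=1) = 0.761, P(Y|X=1) = (313/761, 143/761, 305/761) → H(Y|X=1) = 1.50907
  X=2: P(X=2) = 0.170, P(Y|X=2) = (7/17, 16/85, 2/5) → H(Y|X=2) = 1.50941
  X=3: P(X=3) = 0.017, P(Y|X=3) = (7/17, 3/17, 7/17) → H(Y|X=3) = 1.49582
H(Y|X) = 0.052·1.51397 + 0.761·1.50907 + 0.170·1.50941 + 0.017·1.49582 = 1.5092 bits

H(X,Y) = -Σ_{x,y} P(x,y) log₂ P(x,y). Per-cell terms -P(x,y)·log₂P(x,y):
  X=0: 0.11704, 0.06644, 0.11704
  X=1: 0.52451, 0.40125, 0.52250
  X=2: 0.26856, 0.15891, 0.26373
  X=3: 0.05011, 0.02514, 0.05011
Sum of the 12 terms: H(X,Y) = 2.5653 bits

Chain rule check:
  H(X) + H(Y|X) = 1.0562 + 1.5092 = 2.5654 bits
  H(X,Y) = 2.5653 bits
✓ Chain rule verified (Δ = 0.0001 is 4-dp rounding noise: each of the three values was rounded independently).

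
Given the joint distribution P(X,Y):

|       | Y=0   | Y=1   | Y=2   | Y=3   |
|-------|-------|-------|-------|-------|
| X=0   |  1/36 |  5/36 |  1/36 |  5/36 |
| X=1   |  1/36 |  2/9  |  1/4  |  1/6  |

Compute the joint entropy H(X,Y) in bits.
2.6350 bits

H(X,Y) = -Σ_{x,y} P(x,y) log₂ P(x,y). Per-cell terms -P(x,y)·log₂P(x,y):
  X=0: 0.1436, 0.3956, 0.1436, 0.3956
  X=1: 0.1436, 0.4822, 0.5000, 0.4308
Sum of the 8 terms: H(X,Y) = 2.6350 bits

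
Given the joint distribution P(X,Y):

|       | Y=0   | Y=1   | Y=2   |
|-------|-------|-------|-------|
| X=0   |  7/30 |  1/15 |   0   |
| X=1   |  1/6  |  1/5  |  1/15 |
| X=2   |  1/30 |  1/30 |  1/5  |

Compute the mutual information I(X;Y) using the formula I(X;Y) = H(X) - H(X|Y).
0.4072 bits

I(X;Y) = H(X) - H(X|Y)

Marginal of X (row sums):
  P(X=0) = 7/30 + 1/15 + 0 = 3/10
  P(X=1) = 1/6 + 1/5 + 1/15 = 13/30
  P(X=2) = 1/30 + 1/30 + 1/5 = 4/15
H(X) = -[(3/10)·log₂(3/10) + (13/30)·log₂(13/30) + (4/15)·log₂(4/15)]
  = 0.5210897 + 0.5227954 + 0.5085042 = 1.552389 bits

Marginal of Y (column sums):
  P(Y=0) = 7/30 + 1/6 + 1/30 = 13/30
  P(Y=1) = 1/15 + 1/5 + 1/30 = 3/10
  P(Y=2) = 0 + 1/15 + 1/5 = 4/15
H(X|Y) = Σ_y P(y)·H(X|Y=y):
  Y=0: P(Y=0) = 13/30, P(X|Y=0) = (7/13, 5/13, 1/13) → H(X|Y=0) = 1.2957378
  Y=1: P(Y=1) = 3/10, P(X|Y=1) = (2/9, 2/3, 1/9) → H(X|Y=1) = 1.2243944
  Y=2: P(Y=2) = 4/15, P(X|Y=2) = (0, 1/4, 3/4) → H(X|Y=2) = 0.8112781
H(X|Y) = (13/30)·1.2957378 + (3/10)·1.2243944 + (4/15)·0.8112781 = 1.145146 bits

I(X;Y) = H(X) - H(X|Y) = 1.552389 - 1.145146 = 0.4072 bits

Cross-check via I(X;Y) = H(X) + H(Y) - H(X,Y): computing H(Y) from the column sums and H(X,Y) from the 9 cells in the same way gives H(Y) = 1.552389 bits and H(X,Y) = 2.697535 bits, so
I(X;Y) = 1.552389 + 1.552389 - 2.697535 = 0.4072 bits ✓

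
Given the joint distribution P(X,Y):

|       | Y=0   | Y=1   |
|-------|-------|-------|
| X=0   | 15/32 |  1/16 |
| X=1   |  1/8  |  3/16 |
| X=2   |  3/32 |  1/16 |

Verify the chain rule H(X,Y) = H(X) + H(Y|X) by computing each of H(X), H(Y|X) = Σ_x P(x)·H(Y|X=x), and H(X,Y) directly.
H(X) = 1.4276 bits, H(Y|X) = 0.7327 bits, H(X,Y) = 2.1604 bits

Marginal of X (row sums):
  P(X=0) = 15/32 + 1/16 = 17/32
  P(X=1) = 1/8 + 3/16 = 5/16
  P(X=2) = 3/32 + 1/16 = 5/32
H(X) = -[(17/32)·log₂(17/32) + (5/16)·log₂(5/16) + (5/32)·log₂(5/32)]
  = 0.48479 + 0.52440 + 0.41845 = 1.4276 bits

H(Y|X) = Σ_x P(x)·H(Y|X=x):
  X=0: P(X=0) = 17/32, P(Y|X=0) = (15/17, 2/17) → H(Y|X=0) = 0.52256
  X=1: P(X=1) = 5/16, P(Y|X=1) = (2/5, 3/5) → H(Y|X=1) = 0.97095
  X=2: P(X=2) = 5/32, P(Y|X=2) = (3/5, 2/5) → H(Y|X=2) = 0.97095
H(Y|X) = (17/32)·0.52256 + (5/16)·0.97095 + (5/32)·0.97095 = 0.7327 bits

H(X,Y) = -Σ_{x,y} P(x,y) log₂ P(x,y). Per-cell terms -P(x,y)·log₂P(x,y):
  X=0: 0.51240, 0.25000
  X=1: 0.37500, 0.45282
  X=2: 0.32016, 0.25000
Sum of the 6 terms: H(X,Y) = 2.1604 bits

Chain rule check:
  H(X) + H(Y|X) = 1.4276 + 0.7327 = 2.1603 bits
  H(X,Y) = 2.1604 bits
✓ Chain rule verified (Δ = 0.0001 is 4-dp rounding noise: each of the three values was rounded independently).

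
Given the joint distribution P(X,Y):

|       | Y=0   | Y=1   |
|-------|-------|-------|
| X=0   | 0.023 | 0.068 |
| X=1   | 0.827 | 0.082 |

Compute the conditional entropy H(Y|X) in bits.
0.4716 bits

H(Y|X) = H(X,Y) - H(X)

H(X,Y) = -Σ_{x,y} P(x,y) log₂ P(x,y). Per-cell terms -P(x,y)·log₂P(x,y):
  X=0: 0.1252, 0.2637
  X=1: 0.2266, 0.2959
Sum of the 4 terms: H(X,Y) = 0.9114 bits

Marginal of X (row sums):
  P(X=0) = 0.023 + 0.068 = 0.091
  P(X=1) = 0.827 + 0.082 = 0.909
H(X) = -[0.091·log₂(0.091) + 0.909·log₂(0.909)]
  = 0.3147 + 0.1251 = 0.4398 bits

H(Y|X) = H(X,Y) - H(X) = 0.9114 - 0.4398 = 0.4716 bits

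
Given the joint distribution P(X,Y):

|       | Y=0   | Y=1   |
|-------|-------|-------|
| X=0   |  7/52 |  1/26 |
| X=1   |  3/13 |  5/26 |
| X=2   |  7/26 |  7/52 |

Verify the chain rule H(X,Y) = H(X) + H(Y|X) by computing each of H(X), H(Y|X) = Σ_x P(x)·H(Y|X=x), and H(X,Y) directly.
H(X) = 1.4913 bits, H(Y|X) = 0.9237 bits, H(X,Y) = 2.4150 bits

Marginal of X (row sums):
  P(X=0) = 7/52 + 1/26 = 9/52
  P(X=1) = 3/13 + 5/26 = 11/26
  P(X=2) = 7/26 + 7/52 = 21/52
H(X) = -[(9/52)·log₂(9/52) + (11/26)·log₂(11/26) + (21/52)·log₂(21/52)]
  = 0.43797 + 0.52504 + 0.52828 = 1.4913 bits

H(Y|X) = Σ_x P(x)·H(Y|X=x):
  X=0: P(X=0) = 9/52, P(Y|X=0) = (7/9, 2/9) → H(Y|X=0) = 0.76420
  X=1: P(X=1) = 11/26, P(Y|X=1) = (6/11, 5/11) → H(Y|X=1) = 0.99403
  X=2: P(X=2) = 21/52, P(Y|X=2) = (2/3, 1/3) → H(Y|X=2) = 0.91830
H(Y|X) = (9/52)·0.76420 + (11/26)·0.99403 + (21/52)·0.91830 = 0.9237 bits

H(X,Y) = -Σ_{x,y} P(x,y) log₂ P(x,y). Per-cell terms -P(x,y)·log₂P(x,y):
  X=0: 0.38945, 0.18079
  X=1: 0.48819, 0.45741
  X=2: 0.50968, 0.38945
Sum of the 6 terms: H(X,Y) = 2.4150 bits

Chain rule check:
  H(X) + H(Y|X) = 1.4913 + 0.9237 = 2.4150 bits
  H(X,Y) = 2.4150 bits
✓ Chain rule verified.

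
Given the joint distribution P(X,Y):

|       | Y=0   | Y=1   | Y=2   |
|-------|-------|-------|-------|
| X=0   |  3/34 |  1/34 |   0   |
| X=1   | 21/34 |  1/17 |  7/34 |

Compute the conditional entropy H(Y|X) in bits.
1.0753 bits

H(Y|X) = H(X,Y) - H(X)

H(X,Y) = -Σ_{x,y} P(x,y) log₂ P(x,y). Per-cell terms -P(x,y)·log₂P(x,y):
  X=0: 0.30904, 0.14963, 0.00000
  X=1: 0.42935, 0.24044, 0.46943
  (cells with P = 0 contribute 0)
Sum of the 6 terms: H(X,Y) = 1.5979 bits

Marginal of X (row sums):
  P(X=0) = 3/34 + 1/34 + 0 = 2/17
  P(X=1) = 21/34 + 1/17 + 7/34 = 15/17
H(X) = -[(2/17)·log₂(2/17) + (15/17)·log₂(15/17)]
  = 0.36323 + 0.15933 = 0.5226 bits

H(Y|X) = H(X,Y) - H(X) = 1.5979 - 0.5226 = 1.0753 bits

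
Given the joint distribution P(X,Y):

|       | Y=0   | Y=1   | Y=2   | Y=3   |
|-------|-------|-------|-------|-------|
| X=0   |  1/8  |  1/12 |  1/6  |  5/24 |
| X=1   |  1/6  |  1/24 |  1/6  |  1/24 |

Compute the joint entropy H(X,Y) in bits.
2.8198 bits

H(X,Y) = -Σ_{x,y} P(x,y) log₂ P(x,y). Per-cell terms -P(x,y)·log₂P(x,y):
  X=0: 0.37500, 0.29875, 0.43083, 0.47147
  X=1: 0.43083, 0.19104, 0.43083, 0.19104
Sum of the 8 terms: H(X,Y) = 2.8198 bits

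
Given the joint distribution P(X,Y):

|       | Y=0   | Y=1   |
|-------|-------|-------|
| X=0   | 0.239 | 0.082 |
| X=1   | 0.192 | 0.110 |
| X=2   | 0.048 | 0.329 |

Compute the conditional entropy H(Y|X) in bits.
0.7563 bits

H(Y|X) = H(X,Y) - H(X)

H(X,Y) = -Σ_{x,y} P(x,y) log₂ P(x,y). Per-cell terms -P(x,y)·log₂P(x,y):
  X=0: 0.493515, 0.295875
  X=1: 0.457118, 0.350287
  X=2: 0.210279, 0.527664
Sum of the 6 terms: H(X,Y) = 2.33474 bits

Marginal of X (row sums):
  P(X=0) = 0.239 + 0.082 = 0.321
  P(X=1) = 0.192 + 0.110 = 0.302
  P(X=2) = 0.048 + 0.329 = 0.377
H(X) = -[0.321·log₂(0.321) + 0.302·log₂(0.302) + 0.377·log₂(0.377)]
  = 0.526233 + 0.521669 + 0.530576 = 1.57848 bits

H(Y|X) = H(X,Y) - H(X) = 2.33474 - 1.57848 = 0.7563 bits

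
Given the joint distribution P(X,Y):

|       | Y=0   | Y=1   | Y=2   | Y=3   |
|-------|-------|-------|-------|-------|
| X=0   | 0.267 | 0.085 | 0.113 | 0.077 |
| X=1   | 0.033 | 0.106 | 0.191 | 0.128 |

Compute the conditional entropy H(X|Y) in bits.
0.8245 bits

H(X|Y) = H(X,Y) - H(Y)

H(X,Y) = -Σ_{x,y} P(x,y) log₂ P(x,y). Per-cell terms -P(x,y)·log₂P(x,y):
  X=0: 0.508659, 0.302293, 0.355453, 0.284823
  X=1: 0.162406, 0.343214, 0.456176, 0.379620
Sum of the 8 terms: H(X,Y) = 2.792644 bits

Marginal of Y (column sums):
  P(Y=0) = 0.267 + 0.033 = 0.300
  P(Y=1) = 0.085 + 0.106 = 0.191
  P(Y=2) = 0.113 + 0.191 = 0.304
  P(Y=3) = 0.077 + 0.128 = 0.205
H(Y) = -[0.300·log₂(0.300) + 0.191·log₂(0.191) + 0.304·log₂(0.304) + 0.205·log₂(0.205)]
  = 0.521090 + 0.456176 + 0.522228 + 0.468692 = 1.968186 bits

H(X|Y) = H(X,Y) - H(Y) = 2.792644 - 1.968186 = 0.8245 bits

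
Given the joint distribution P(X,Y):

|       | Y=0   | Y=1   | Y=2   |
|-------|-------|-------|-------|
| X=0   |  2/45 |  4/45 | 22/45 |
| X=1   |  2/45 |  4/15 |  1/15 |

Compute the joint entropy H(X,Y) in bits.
1.9834 bits

H(X,Y) = -Σ_{x,y} P(x,y) log₂ P(x,y). Per-cell terms -P(x,y)·log₂P(x,y):
  X=0: 0.19964, 0.31039, 0.50474
  X=1: 0.19964, 0.50850, 0.26046
Sum of the 6 terms: H(X,Y) = 1.9834 bits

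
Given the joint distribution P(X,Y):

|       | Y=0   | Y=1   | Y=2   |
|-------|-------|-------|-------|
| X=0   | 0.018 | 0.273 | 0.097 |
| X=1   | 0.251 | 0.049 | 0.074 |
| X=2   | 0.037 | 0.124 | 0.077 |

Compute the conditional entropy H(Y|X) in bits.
1.2146 bits

H(Y|X) = H(X,Y) - H(X)

H(X,Y) = -Σ_{x,y} P(x,y) log₂ P(x,y). Per-cell terms -P(x,y)·log₂P(x,y):
  X=0: 0.10433, 0.51134, 0.32649
  X=1: 0.50055, 0.21320, 0.27797
  X=2: 0.17598, 0.37344, 0.28482
Sum of the 9 terms: H(X,Y) = 2.7681 bits

Marginal of X (row sums):
  P(X=0) = 0.018 + 0.273 + 0.097 = 0.388
  P(X=1) = 0.251 + 0.049 + 0.074 = 0.374
  P(X=2) = 0.037 + 0.124 + 0.077 = 0.238
H(X) = -[0.388·log₂(0.388) + 0.374·log₂(0.374) + 0.238·log₂(0.238)]
  = 0.52996 + 0.53066 + 0.49289 = 1.5535 bits

H(Y|X) = H(X,Y) - H(X) = 2.7681 - 1.5535 = 1.2146 bits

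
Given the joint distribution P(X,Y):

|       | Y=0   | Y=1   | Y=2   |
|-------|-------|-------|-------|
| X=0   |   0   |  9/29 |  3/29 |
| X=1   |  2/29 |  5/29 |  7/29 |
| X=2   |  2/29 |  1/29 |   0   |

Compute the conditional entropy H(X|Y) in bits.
1.0785 bits

H(X|Y) = H(X,Y) - H(Y)

H(X,Y) = -Σ_{x,y} P(x,y) log₂ P(x,y). Per-cell terms -P(x,y)·log₂P(x,y):
  X=0: 0.000000, 0.523879, 0.338588
  X=1: 0.266068, 0.437251, 0.494979
  X=2: 0.266068, 0.167517, 0.000000
  (cells with P = 0 contribute 0)
Sum of the 9 terms: H(X,Y) = 2.49435 bits

Marginal of Y (column sums):
  P(Y=0) = 0 + 2/29 + 2/29 = 4/29
  P(Y=1) = 9/29 + 5/29 + 1/29 = 15/29
  P(Y=2) = 3/29 + 7/29 + 0 = 10/29
H(Y) = -[(4/29)·log₂(4/29) + (15/29)·log₂(15/29) + (10/29)·log₂(10/29)]
  = 0.394204 + 0.491943 + 0.529673 = 1.41582 bits

H(X|Y) = H(X,Y) - H(Y) = 2.49435 - 1.41582 = 1.0785 bits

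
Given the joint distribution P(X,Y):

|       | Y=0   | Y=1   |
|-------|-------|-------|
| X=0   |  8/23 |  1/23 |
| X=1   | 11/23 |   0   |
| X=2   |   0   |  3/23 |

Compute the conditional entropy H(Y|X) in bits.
0.1969 bits

H(Y|X) = H(X,Y) - H(X)

H(X,Y) = -Σ_{x,y} P(x,y) log₂ P(x,y). Per-cell terms -P(x,y)·log₂P(x,y):
  X=0: 0.5299, 0.1967
  X=1: 0.5089, 0.0000
  X=2: 0.0000, 0.3833
  (cells with P = 0 contribute 0)
Sum of the 6 terms: H(X,Y) = 1.6188 bits

Marginal of X (row sums):
  P(X=0) = 8/23 + 1/23 = 9/23
  P(X=1) = 11/23 + 0 = 11/23
  P(X=2) = 0 + 3/23 = 3/23
H(X) = -[(9/23)·log₂(9/23) + (11/23)·log₂(11/23) + (3/23)·log₂(3/23)]
  = 0.5297 + 0.5089 + 0.3833 = 1.4219 bits

H(Y|X) = H(X,Y) - H(X) = 1.6188 - 1.4219 = 0.1969 bits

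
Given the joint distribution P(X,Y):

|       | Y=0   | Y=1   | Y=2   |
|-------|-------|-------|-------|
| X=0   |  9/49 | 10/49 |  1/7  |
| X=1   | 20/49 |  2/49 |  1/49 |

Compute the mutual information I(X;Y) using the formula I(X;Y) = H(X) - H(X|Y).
0.2205 bits

I(X;Y) = H(X) - H(X|Y)

Marginal of X (row sums):
  P(X=0) = 9/49 + 10/49 + 1/7 = 26/49
  P(X=1) = 20/49 + 2/49 + 1/49 = 23/49
H(X) = -[(26/49)·log₂(26/49) + (23/49)·log₂(23/49)]
  = 0.4851 + 0.5122 = 0.9973 bits

Marginal of Y (column sums):
  P(Y=0) = 9/49 + 20/49 = 29/49
  P(Y=1) = 10/49 + 2/49 = 12/49
  P(Y=2) = 1/7 + 1/49 = 8/49
H(X|Y) = Σ_y P(y)·H(X|Y=y):
  Y=0: P(Y=0) = 29/49, P(X|Y=0) = (9/29, 20/29) → H(X|Y=0) = 0.8936
  Y=1: P(Y=1) = 12/49, P(X|Y=1) = (5/6, 1/6) → H(X|Y=1) = 0.6500
  Y=2: P(Y=2) = 8/49, P(X|Y=2) = (7/8, 1/8) → H(X|Y=2) = 0.5436
H(X|Y) = (29/49)·0.8936 + (12/49)·0.6500 + (8/49)·0.5436 = 0.7768 bits

I(X;Y) = H(X) - H(X|Y) = 0.9973 - 0.7768 = 0.2205 bits

Cross-check via I(X;Y) = H(X) + H(Y) - H(X,Y): computing H(Y) from the column sums and H(X,Y) from the 6 cells in the same way gives H(Y) = 1.3718 bits and H(X,Y) = 2.1486 bits, so
I(X;Y) = 0.9973 + 1.3718 - 2.1486 = 0.2205 bits ✓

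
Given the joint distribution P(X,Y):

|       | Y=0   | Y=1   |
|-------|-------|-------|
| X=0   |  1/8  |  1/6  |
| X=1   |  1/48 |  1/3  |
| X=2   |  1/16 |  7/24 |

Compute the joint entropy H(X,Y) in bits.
2.2190 bits

H(X,Y) = -Σ_{x,y} P(x,y) log₂ P(x,y). Per-cell terms -P(x,y)·log₂P(x,y):
  X=0: 0.3750, 0.4308
  X=1: 0.1164, 0.5283
  X=2: 0.2500, 0.5185
Sum of the 6 terms: H(X,Y) = 2.2190 bits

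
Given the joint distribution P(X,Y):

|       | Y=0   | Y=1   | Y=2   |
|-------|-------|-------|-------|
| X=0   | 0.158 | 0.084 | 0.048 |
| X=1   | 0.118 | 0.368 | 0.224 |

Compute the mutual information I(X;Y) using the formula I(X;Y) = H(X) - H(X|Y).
0.1010 bits

I(X;Y) = H(X) - H(X|Y)

Marginal of X (row sums):
  P(X=0) = 0.158 + 0.084 + 0.048 = 0.290
  P(X=1) = 0.118 + 0.368 + 0.224 = 0.710
H(X) = -[0.290·log₂(0.290) + 0.710·log₂(0.710)]
  = 0.51790 + 0.35082 = 0.86872 bits

Marginal of Y (column sums):
  P(Y=0) = 0.158 + 0.118 = 0.276
  P(Y=1) = 0.084 + 0.368 = 0.452
  P(Y=2) = 0.048 + 0.224 = 0.272
H(X|Y) = Σ_y P(y)·H(X|Y=y):
  Y=0: P(Y=0) = 0.276, P(X|Y=0) = (79/138, 59/138) → H(X|Y=0) = 0.98480
  Y=1: P(Y=1) = 0.452, P(X|Y=1) = (21/113, 92/113) → H(X|Y=1) = 0.69269
  Y=2: P(Y=2) = 0.272, P(X|Y=2) = (3/17, 14/17) → H(X|Y=2) = 0.67229
H(X|Y) = 0.276·0.98480 + 0.452·0.69269 + 0.272·0.67229 = 0.76776 bits

I(X;Y) = H(X) - H(X|Y) = 0.86872 - 0.76776 = 0.1010 bits

Cross-check via I(X;Y) = H(X) + H(Y) - H(X,Y): computing H(Y) from the column sums and H(X,Y) from the 6 cells in the same way gives H(Y) = 1.54132 bits and H(X,Y) = 2.30908 bits, so
I(X;Y) = 0.86872 + 1.54132 - 2.30908 = 0.1010 bits ✓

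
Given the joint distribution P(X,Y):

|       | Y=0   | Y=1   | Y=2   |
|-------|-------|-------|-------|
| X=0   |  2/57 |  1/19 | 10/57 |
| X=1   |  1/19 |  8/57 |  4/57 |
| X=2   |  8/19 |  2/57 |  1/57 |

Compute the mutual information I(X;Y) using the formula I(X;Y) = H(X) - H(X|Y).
0.4923 bits

I(X;Y) = H(X) - H(X|Y)

Marginal of X (row sums):
  P(X=0) = 2/57 + 1/19 + 10/57 = 5/19
  P(X=1) = 1/19 + 8/57 + 4/57 = 5/19
  P(X=2) = 8/19 + 2/57 + 1/57 = 9/19
H(X) = -[(5/19)·log₂(5/19) + (5/19)·log₂(5/19) + (9/19)·log₂(9/19)]
  = 0.50684 + 0.50684 + 0.51063 = 1.5243 bits

Marginal of Y (column sums):
  P(Y=0) = 2/57 + 1/19 + 8/19 = 29/57
  P(Y=1) = 1/19 + 8/57 + 2/57 = 13/57
  P(Y=2) = 10/57 + 4/57 + 1/57 = 5/19
H(X|Y) = Σ_y P(y)·H(X|Y=y):
  Y=0: P(Y=0) = 29/57, P(X|Y=0) = (2/29, 3/29, 24/29) → H(X|Y=0) = 0.83060
  Y=1: P(Y=1) = 13/57, P(X|Y=1) = (3/13, 8/13, 2/13) → H(X|Y=1) = 1.33468
  Y=2: P(Y=2) = 5/19, P(X|Y=2) = (2/3, 4/15, 1/15) → H(X|Y=2) = 1.15894
H(X|Y) = (29/57)·0.83060 + (13/57)·1.33468 + (5/19)·1.15894 = 1.0320 bits

I(X;Y) = H(X) - H(X|Y) = 1.5243 - 1.0320 = 0.4923 bits

Cross-check via I(X;Y) = H(X) + H(Y) - H(X,Y): computing H(Y) from the column sums and H(X,Y) from the 9 cells in the same way gives H(Y) = 1.4892 bits and H(X,Y) = 2.5212 bits, so
I(X;Y) = 1.5243 + 1.4892 - 2.5212 = 0.4923 bits ✓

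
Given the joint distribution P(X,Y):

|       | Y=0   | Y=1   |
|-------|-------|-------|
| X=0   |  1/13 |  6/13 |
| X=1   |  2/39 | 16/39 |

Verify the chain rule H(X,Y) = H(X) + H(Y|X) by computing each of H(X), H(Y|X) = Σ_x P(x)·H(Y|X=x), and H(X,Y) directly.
H(X) = 0.9957 bits, H(Y|X) = 0.5509 bits, H(X,Y) = 1.5466 bits

Marginal of X (row sums):
  P(X=0) = 1/13 + 6/13 = 7/13
  P(X=1) = 2/39 + 16/39 = 6/13
H(X) = -[(7/13)·log₂(7/13) + (6/13)·log₂(6/13)]
  = 0.48089 + 0.51484 = 0.9957 bits

H(Y|X) = Σ_x P(x)·H(Y|X=x):
  X=0: P(X=0) = 7/13, P(Y|X=0) = (1/7, 6/7) → H(Y|X=0) = 0.59167
  X=1: P(X=1) = 6/13, P(Y|X=1) = (1/9, 8/9) → H(Y|X=1) = 0.50326
H(Y|X) = (7/13)·0.59167 + (6/13)·0.50326 = 0.5509 bits

H(X,Y) = -Σ_{x,y} P(x,y) log₂ P(x,y). Per-cell terms -P(x,y)·log₂P(x,y):
  X=0: 0.28465, 0.51484
  X=1: 0.21976, 0.52734
Sum of the 4 terms: H(X,Y) = 1.5466 bits

Chain rule check:
  H(X) + H(Y|X) = 0.9957 + 0.5509 = 1.5466 bits
  H(X,Y) = 1.5466 bits
✓ Chain rule verified.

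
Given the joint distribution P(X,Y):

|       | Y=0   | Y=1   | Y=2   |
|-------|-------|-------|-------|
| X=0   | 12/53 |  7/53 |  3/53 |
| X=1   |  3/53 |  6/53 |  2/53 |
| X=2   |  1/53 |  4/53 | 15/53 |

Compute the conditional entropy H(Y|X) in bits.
1.2511 bits

H(Y|X) = H(X,Y) - H(X)

H(X,Y) = -Σ_{x,y} P(x,y) log₂ P(x,y). Per-cell terms -P(x,y)·log₂P(x,y):
  X=0: 0.4852, 0.3857, 0.2345
  X=1: 0.2345, 0.3558, 0.1784
  X=2: 0.1081, 0.2814, 0.5154
Sum of the 9 terms: H(X,Y) = 2.7790 bits

Marginal of X (row sums):
  P(X=0) = 12/53 + 7/53 + 3/53 = 22/53
  P(X=1) = 3/53 + 6/53 + 2/53 = 11/53
  P(X=2) = 1/53 + 4/53 + 15/53 = 20/53
H(X) = -[(22/53)·log₂(22/53) + (11/53)·log₂(11/53) + (20/53)·log₂(20/53)]
  = 0.5265 + 0.4708 + 0.5306 = 1.5279 bits

H(Y|X) = H(X,Y) - H(X) = 2.7790 - 1.5279 = 1.2511 bits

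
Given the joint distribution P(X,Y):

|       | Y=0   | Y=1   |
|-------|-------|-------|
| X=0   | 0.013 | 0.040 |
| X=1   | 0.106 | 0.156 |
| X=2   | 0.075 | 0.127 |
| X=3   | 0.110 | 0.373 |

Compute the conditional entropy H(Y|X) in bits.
0.8638 bits

H(Y|X) = H(X,Y) - H(X)

H(X,Y) = -Σ_{x,y} P(x,y) log₂ P(x,y). Per-cell terms -P(x,y)·log₂P(x,y):
  X=0: 0.0814, 0.1858
  X=1: 0.3432, 0.4181
  X=2: 0.2803, 0.3781
  X=3: 0.3503, 0.5307
Sum of the 8 terms: H(X,Y) = 2.5679 bits

Marginal of X (row sums):
  P(X=0) = 0.013 + 0.040 = 0.053
  P(X=1) = 0.106 + 0.156 = 0.262
  P(X=2) = 0.075 + 0.127 = 0.202
  P(X=3) = 0.110 + 0.373 = 0.483
H(X) = -[0.053·log₂(0.053) + 0.262·log₂(0.262) + 0.202·log₂(0.202) + 0.483·log₂(0.483)]
  = 0.2246 + 0.5063 + 0.4661 + 0.5071 = 1.7041 bits

H(Y|X) = H(X,Y) - H(X) = 2.5679 - 1.7041 = 0.8638 bits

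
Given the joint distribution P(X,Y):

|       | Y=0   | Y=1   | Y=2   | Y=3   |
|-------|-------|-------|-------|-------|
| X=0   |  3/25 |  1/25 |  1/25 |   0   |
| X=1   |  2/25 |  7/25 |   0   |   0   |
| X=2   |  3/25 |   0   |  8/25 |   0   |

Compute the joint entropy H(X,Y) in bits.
2.4374 bits

H(X,Y) = -Σ_{x,y} P(x,y) log₂ P(x,y). Per-cell terms -P(x,y)·log₂P(x,y):
  X=0: 0.36707, 0.18575, 0.18575, 0.00000
  X=1: 0.29151, 0.51422, 0.00000, 0.00000
  X=2: 0.36707, 0.00000, 0.52603, 0.00000
  (cells with P = 0 contribute 0)
Sum of the 12 terms: H(X,Y) = 2.4374 bits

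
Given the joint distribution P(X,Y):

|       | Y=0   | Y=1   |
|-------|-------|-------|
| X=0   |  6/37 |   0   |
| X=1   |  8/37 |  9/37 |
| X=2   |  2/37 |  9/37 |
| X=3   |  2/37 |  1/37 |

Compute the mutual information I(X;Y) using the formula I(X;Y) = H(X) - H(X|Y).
0.2633 bits

I(X;Y) = H(X) - H(X|Y)

Marginal of X (row sums):
  P(X=0) = 6/37 + 0 = 6/37
  P(X=1) = 8/37 + 9/37 = 17/37
  P(X=2) = 2/37 + 9/37 = 11/37
  P(X=3) = 2/37 + 1/37 = 3/37
H(X) = -[(6/37)·log₂(6/37) + (17/37)·log₂(17/37) + (11/37)·log₂(11/37) + (3/37)·log₂(3/37)]
  = 0.425593 + 0.515509 + 0.520277 + 0.293878 = 1.755257 bits

Marginal of Y (column sums):
  P(Y=0) = 6/37 + 8/37 + 2/37 + 2/37 = 18/37
  P(Y=1) = 0 + 9/37 + 9/37 + 1/37 = 19/37
H(X|Y) = Σ_y P(y)·H(X|Y=y):
  Y=0: P(Y=0) = 18/37, P(X|Y=0) = (1/3, 4/9, 1/9, 1/9) → H(X|Y=0) = 1.752715
  Y=1: P(Y=1) = 19/37, P(X|Y=1) = (0, 9/19, 9/19, 1/19) → H(X|Y=1) = 1.244841
H(X|Y) = (18/37)·1.752715 + (19/37)·1.244841 = 1.491915 bits

I(X;Y) = H(X) - H(X|Y) = 1.755257 - 1.491915 = 0.2633 bits

Cross-check via I(X;Y) = H(X) + H(Y) - H(X,Y): computing H(Y) from the column sums and H(X,Y) from the 8 cells in the same way gives H(Y) = 0.999473 bits and H(X,Y) = 2.491388 bits, so
I(X;Y) = 1.755257 + 0.999473 - 2.491388 = 0.2633 bits ✓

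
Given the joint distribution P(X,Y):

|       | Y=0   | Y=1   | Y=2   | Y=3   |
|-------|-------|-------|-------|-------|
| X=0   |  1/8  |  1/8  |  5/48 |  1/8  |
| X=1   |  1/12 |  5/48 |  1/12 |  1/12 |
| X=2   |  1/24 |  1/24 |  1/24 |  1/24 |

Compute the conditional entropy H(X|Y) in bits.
1.4677 bits

H(X|Y) = H(X,Y) - H(Y)

H(X,Y) = -Σ_{x,y} P(x,y) log₂ P(x,y). Per-cell terms -P(x,y)·log₂P(x,y):
  X=0: 0.37500, 0.37500, 0.33990, 0.37500
  X=1: 0.29875, 0.33990, 0.29875, 0.29875
  X=2: 0.19104, 0.19104, 0.19104, 0.19104
Sum of the 12 terms: H(X,Y) = 3.4652 bits

Marginal of Y (column sums):
  P(Y=0) = 1/8 + 1/12 + 1/24 = 1/4
  P(Y=1) = 1/8 + 5/48 + 1/24 = 13/48
  P(Y=2) = 5/48 + 1/12 + 1/24 = 11/48
  P(Y=3) = 1/8 + 1/12 + 1/24 = 1/4
H(Y) = -[(1/4)·log₂(1/4) + (13/48)·log₂(13/48) + (11/48)·log₂(11/48) + (1/4)·log₂(1/4)]
  = 0.50000 + 0.51039 + 0.48710 + 0.50000 = 1.9975 bits

H(X|Y) = H(X,Y) - H(Y) = 3.4652 - 1.9975 = 1.4677 bits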